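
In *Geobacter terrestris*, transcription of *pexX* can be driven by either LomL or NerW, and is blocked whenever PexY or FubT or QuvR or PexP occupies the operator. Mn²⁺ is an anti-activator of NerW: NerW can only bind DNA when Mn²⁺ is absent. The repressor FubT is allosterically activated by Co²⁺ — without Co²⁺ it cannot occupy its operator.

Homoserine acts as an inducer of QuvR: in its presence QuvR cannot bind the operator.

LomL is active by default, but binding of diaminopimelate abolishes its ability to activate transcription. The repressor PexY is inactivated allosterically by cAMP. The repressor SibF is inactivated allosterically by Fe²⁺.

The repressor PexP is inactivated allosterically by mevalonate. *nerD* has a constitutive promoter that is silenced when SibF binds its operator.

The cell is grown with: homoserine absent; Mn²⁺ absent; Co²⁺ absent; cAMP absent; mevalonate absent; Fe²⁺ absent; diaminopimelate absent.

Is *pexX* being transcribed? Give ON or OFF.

OFF

cAMP is absent, so PexY is active.
Co²⁺ is absent, so FubT is inactive.
Homoserine is absent, so QuvR is active.
Diaminopimelate is absent, so LomL is active.
Mn²⁺ is absent, so NerW is active.
Mevalonate is absent, so PexP is active.
With repressor PexY bound, *pexX* is not transcribed.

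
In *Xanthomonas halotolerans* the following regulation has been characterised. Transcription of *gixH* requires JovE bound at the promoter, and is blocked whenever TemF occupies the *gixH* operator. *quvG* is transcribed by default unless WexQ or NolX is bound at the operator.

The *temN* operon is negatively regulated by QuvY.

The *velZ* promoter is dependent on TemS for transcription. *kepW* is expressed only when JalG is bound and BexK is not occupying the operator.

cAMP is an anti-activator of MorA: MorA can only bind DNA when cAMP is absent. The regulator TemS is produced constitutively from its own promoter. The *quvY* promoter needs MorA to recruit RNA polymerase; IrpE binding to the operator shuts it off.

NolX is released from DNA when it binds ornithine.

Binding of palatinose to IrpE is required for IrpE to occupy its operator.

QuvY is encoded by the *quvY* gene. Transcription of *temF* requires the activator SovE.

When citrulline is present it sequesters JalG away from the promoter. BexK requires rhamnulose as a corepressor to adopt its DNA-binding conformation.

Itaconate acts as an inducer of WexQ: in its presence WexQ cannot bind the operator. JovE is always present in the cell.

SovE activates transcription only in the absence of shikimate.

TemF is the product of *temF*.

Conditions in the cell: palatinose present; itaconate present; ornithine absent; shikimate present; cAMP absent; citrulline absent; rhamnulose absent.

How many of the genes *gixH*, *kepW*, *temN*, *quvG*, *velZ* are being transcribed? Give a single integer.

4

JovE is produced constitutively and is active.
Shikimate is present, so SovE is inactive.
Required activator SovE is absent, so *temF* is not transcribed.
So TemF is not produced.
No repressor is bound and JovE is active, so *gixH* is transcribed.
→ *gixH* is ON.
Rhamnulose is absent, so BexK is inactive.
Citrulline is absent, so JalG is active.
No repressor is bound and JalG is active, so *kepW* is transcribed.
→ *kepW* is ON.
Palatinose is present, so IrpE is active.
cAMP is absent, so MorA is active.
With repressor IrpE bound, *quvY* is not transcribed.
So QuvY is not produced.
With no repressor bound, *temN* is transcribed.
→ *temN* is ON.
Itaconate is present, so WexQ is inactive.
Ornithine is absent, so NolX is active.
With repressor NolX bound, *quvG* is not transcribed.
→ *quvG* is OFF.
TemS is produced constitutively and is active.
No repressor is bound and TemS is active, so *velZ* is transcribed.
→ *velZ* is ON.
4 of the 5 genes are transcribed.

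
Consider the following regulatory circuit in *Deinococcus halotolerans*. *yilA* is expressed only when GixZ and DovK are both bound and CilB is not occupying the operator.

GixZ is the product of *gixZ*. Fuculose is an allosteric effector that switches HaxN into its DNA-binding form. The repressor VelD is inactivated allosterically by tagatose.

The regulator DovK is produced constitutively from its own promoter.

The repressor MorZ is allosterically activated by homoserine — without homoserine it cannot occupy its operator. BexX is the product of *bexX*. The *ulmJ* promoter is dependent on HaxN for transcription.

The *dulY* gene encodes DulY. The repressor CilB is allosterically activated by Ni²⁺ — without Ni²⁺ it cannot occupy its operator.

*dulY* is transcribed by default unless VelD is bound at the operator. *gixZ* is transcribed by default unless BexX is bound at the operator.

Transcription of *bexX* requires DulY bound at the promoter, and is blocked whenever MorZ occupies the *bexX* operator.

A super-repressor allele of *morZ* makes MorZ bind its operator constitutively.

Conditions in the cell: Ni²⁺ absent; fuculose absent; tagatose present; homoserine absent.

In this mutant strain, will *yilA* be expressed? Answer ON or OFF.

MorZ is constitutively active in this strain.
Tagatose is present, so VelD is inactive.
With no repressor bound, *dulY* is transcribed.
So DulY is produced and active.
With repressor MorZ bound, *bexX* is not transcribed.
So BexX is not produced.
With no repressor bound, *gixZ* is transcribed.
So GixZ is produced and active.
Ni²⁺ is absent, so CilB is inactive.
DovK is produced constitutively and is active.
No repressor is bound and GixZ and DovK are active, so *yilA* is transcribed.

ON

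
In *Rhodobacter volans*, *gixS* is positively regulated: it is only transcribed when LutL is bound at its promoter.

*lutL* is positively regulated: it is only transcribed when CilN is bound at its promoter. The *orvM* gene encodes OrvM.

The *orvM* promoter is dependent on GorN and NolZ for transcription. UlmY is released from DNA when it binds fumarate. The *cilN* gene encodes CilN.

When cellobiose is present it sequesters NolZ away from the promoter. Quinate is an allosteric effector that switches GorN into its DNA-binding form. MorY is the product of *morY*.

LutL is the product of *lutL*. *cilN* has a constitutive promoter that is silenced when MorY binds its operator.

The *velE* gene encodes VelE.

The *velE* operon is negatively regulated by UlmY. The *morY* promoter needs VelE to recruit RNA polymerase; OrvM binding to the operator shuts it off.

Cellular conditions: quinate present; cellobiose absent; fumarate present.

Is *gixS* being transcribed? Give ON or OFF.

ON

Fumarate is present, so UlmY is inactive.
With no repressor bound, *velE* is transcribed.
So VelE is produced and active.
Quinate is present, so GorN is active.
Cellobiose is absent, so NolZ is active.
No repressor is bound and GorN and NolZ are active, so *orvM* is transcribed.
So OrvM is produced and active.
With repressor OrvM bound, *morY* is not transcribed.
So MorY is not produced.
With no repressor bound, *cilN* is transcribed.
So CilN is produced and active.
No repressor is bound and CilN is active, so *lutL* is transcribed.
So LutL is produced and active.
No repressor is bound and LutL is active, so *gixS* is transcribed.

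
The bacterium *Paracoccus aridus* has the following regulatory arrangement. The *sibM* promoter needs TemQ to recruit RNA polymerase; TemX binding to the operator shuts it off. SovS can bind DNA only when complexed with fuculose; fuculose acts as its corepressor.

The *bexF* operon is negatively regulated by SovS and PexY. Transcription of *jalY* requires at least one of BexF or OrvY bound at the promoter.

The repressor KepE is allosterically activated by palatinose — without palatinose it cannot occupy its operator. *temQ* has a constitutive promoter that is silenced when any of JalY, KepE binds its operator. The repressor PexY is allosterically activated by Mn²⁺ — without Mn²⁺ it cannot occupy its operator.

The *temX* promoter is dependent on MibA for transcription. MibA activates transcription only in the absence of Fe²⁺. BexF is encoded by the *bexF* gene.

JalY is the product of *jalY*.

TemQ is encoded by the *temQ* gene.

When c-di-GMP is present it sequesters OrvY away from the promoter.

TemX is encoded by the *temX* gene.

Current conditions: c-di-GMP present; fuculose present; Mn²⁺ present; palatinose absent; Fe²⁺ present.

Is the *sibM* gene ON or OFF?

ON

Fe²⁺ is present, so MibA is inactive.
Required activator MibA is absent, so *temX* is not transcribed.
So TemX is not produced.
Fuculose is present, so SovS is active.
Mn²⁺ is present, so PexY is active.
With repressor SovS bound, *bexF* is not transcribed.
So BexF is not produced.
c-di-GMP is present, so OrvY is inactive.
No activator is available at the *jalY* promoter, so *jalY* is not transcribed.
So JalY is not produced.
Palatinose is absent, so KepE is inactive.
With no repressor bound, *temQ* is transcribed.
So TemQ is produced and active.
No repressor is bound and TemQ is active, so *sibM* is transcribed.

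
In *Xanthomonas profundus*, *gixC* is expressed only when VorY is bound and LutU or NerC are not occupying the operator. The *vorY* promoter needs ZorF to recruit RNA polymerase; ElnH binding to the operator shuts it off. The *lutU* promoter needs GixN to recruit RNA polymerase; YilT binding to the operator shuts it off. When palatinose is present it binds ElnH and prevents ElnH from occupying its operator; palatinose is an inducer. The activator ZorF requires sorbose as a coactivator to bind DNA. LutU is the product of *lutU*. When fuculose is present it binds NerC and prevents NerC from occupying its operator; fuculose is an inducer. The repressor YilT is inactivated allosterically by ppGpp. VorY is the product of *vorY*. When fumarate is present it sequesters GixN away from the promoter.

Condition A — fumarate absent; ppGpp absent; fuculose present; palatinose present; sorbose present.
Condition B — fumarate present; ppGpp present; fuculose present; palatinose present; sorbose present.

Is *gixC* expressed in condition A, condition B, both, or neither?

both

Condition A:
Fumarate is absent, so GixN is active.
ppGpp is absent, so YilT is active.
With repressor YilT bound, *lutU* is not transcribed.
So LutU is not produced.
Fuculose is present, so NerC is inactive.
Palatinose is present, so ElnH is inactive.
Sorbose is present, so ZorF is active.
No repressor is bound and ZorF is active, so *vorY* is transcribed.
So VorY is produced and active.
No repressor is bound and VorY is active, so *gixC* is transcribed.
→ *gixC* is ON in A.
Condition B:
Fumarate is present, so GixN is inactive.
ppGpp is present, so YilT is inactive.
Required activator GixN is absent, so *lutU* is not transcribed.
So LutU is not produced.
Fuculose is present, so NerC is inactive.
Palatinose is present, so ElnH is inactive.
Sorbose is present, so ZorF is active.
No repressor is bound and ZorF is active, so *vorY* is transcribed.
So VorY is produced and active.
No repressor is bound and VorY is active, so *gixC* is transcribed.
→ *gixC* is ON in B.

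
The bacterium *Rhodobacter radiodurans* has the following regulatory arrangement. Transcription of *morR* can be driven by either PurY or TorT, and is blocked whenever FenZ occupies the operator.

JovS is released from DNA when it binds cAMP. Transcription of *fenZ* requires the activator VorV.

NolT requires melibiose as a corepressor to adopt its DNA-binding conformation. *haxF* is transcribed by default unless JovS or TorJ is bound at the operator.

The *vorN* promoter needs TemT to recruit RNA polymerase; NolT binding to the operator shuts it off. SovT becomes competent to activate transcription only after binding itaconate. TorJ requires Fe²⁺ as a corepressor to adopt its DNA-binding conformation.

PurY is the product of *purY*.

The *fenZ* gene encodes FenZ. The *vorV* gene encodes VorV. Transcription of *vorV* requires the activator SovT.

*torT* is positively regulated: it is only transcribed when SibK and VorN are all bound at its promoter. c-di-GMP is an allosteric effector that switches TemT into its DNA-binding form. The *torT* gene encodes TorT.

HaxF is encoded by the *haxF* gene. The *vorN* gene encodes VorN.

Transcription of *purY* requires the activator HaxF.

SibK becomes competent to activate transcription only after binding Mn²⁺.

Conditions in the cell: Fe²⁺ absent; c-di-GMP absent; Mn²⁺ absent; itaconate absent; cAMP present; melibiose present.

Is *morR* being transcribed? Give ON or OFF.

Itaconate is absent, so SovT is inactive.
Required activator SovT is absent, so *vorV* is not transcribed.
So VorV is not produced.
Required activator VorV is absent, so *fenZ* is not transcribed.
So FenZ is not produced.
cAMP is present, so JovS is inactive.
Fe²⁺ is absent, so TorJ is inactive.
With no repressor bound, *haxF* is transcribed.
So HaxF is produced and active.
No repressor is bound and HaxF is active, so *purY* is transcribed.
So PurY is produced and active.
Mn²⁺ is absent, so SibK is inactive.
Melibiose is present, so NolT is active.
c-di-GMP is absent, so TemT is inactive.
With repressor NolT bound, *vorN* is not transcribed.
So VorN is not produced.
Required activator SibK is absent, so *torT* is not transcribed.
So TorT is not produced.
Activator PurY is present, so *morR* is transcribed.

ON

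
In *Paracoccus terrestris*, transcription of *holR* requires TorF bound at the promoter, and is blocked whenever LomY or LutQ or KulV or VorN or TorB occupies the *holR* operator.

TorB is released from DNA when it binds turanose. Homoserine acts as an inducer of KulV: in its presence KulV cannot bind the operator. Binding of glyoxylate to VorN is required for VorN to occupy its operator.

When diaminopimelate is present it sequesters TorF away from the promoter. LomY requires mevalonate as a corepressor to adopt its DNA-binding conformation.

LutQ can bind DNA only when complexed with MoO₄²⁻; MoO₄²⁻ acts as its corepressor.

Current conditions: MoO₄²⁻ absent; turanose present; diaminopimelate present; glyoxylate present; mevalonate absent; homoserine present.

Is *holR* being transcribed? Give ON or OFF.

OFF

Mevalonate is absent, so LomY is inactive.
MoO₄²⁻ is absent, so LutQ is inactive.
Homoserine is present, so KulV is inactive.
Glyoxylate is present, so VorN is active.
Turanose is present, so TorB is inactive.
Diaminopimelate is present, so TorF is inactive.
With repressor VorN bound, *holR* is not transcribed.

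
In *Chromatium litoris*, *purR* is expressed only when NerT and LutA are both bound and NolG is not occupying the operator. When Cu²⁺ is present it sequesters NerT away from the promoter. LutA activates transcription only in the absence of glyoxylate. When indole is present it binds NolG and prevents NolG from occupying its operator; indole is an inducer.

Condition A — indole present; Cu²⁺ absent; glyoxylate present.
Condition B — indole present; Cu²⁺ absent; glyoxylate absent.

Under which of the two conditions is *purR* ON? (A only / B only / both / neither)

B only

Condition A:
Indole is present, so NolG is inactive.
Cu²⁺ is absent, so NerT is active.
Glyoxylate is present, so LutA is inactive.
Required activator LutA is absent, so *purR* is not transcribed.
→ *purR* is OFF in A.
Condition B:
Indole is present, so NolG is inactive.
Cu²⁺ is absent, so NerT is active.
Glyoxylate is absent, so LutA is active.
No repressor is bound and NerT and LutA are active, so *purR* is transcribed.
→ *purR* is ON in B.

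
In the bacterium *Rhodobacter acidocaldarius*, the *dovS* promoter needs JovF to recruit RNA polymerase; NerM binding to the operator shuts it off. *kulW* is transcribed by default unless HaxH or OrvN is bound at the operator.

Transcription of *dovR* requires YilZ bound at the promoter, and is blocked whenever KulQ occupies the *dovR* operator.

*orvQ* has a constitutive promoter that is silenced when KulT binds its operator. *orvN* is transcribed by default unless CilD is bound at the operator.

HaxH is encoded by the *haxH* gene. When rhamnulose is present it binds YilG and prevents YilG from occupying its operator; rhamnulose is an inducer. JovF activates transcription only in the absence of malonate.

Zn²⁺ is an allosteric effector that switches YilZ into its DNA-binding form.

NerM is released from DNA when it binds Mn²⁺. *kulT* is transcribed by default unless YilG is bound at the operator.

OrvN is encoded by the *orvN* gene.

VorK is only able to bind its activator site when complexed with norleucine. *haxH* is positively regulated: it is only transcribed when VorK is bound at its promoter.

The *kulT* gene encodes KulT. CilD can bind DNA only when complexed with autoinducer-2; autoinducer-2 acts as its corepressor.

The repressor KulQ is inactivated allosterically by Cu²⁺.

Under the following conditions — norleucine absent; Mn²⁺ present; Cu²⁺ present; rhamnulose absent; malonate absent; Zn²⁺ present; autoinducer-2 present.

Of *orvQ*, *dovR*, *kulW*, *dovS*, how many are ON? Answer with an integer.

4

Rhamnulose is absent, so YilG is active.
With repressor YilG bound, *kulT* is not transcribed.
So KulT is not produced.
With no repressor bound, *orvQ* is transcribed.
→ *orvQ* is ON.
Cu²⁺ is present, so KulQ is inactive.
Zn²⁺ is present, so YilZ is active.
No repressor is bound and YilZ is active, so *dovR* is transcribed.
→ *dovR* is ON.
Norleucine is absent, so VorK is inactive.
Required activator VorK is absent, so *haxH* is not transcribed.
So HaxH is not produced.
Autoinducer-2 is present, so CilD is active.
With repressor CilD bound, *orvN* is not transcribed.
So OrvN is not produced.
With no repressor bound, *kulW* is transcribed.
→ *kulW* is ON.
Malonate is absent, so JovF is active.
Mn²⁺ is present, so NerM is inactive.
No repressor is bound and JovF is active, so *dovS* is transcribed.
→ *dovS* is ON.
4 of the 4 genes are transcribed.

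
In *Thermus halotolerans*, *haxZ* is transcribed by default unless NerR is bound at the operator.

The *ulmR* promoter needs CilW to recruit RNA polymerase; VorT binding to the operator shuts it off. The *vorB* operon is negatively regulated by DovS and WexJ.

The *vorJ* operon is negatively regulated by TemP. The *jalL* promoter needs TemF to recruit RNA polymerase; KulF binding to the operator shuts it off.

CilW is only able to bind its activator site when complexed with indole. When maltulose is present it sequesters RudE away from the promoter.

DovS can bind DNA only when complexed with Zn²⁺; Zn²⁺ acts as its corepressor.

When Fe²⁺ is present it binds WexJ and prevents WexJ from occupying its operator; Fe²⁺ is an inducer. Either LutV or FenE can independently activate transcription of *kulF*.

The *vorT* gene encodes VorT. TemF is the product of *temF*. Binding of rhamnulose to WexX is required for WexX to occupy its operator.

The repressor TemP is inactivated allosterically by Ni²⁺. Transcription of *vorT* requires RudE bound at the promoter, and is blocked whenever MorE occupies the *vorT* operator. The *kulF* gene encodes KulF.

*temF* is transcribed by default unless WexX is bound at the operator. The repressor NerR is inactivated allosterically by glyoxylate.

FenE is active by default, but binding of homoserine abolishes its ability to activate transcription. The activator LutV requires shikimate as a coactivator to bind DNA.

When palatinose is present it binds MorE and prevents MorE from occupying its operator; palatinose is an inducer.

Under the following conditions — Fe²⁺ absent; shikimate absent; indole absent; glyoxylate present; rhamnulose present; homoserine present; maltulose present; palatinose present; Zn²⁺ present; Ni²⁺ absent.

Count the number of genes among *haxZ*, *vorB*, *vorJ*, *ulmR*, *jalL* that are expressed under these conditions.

Glyoxylate is present, so NerR is inactive.
With no repressor bound, *haxZ* is transcribed.
→ *haxZ* is ON.
Zn²⁺ is present, so DovS is active.
Fe²⁺ is absent, so WexJ is active.
With repressor DovS bound, *vorB* is not transcribed.
→ *vorB* is OFF.
Ni²⁺ is absent, so TemP is active.
With repressor TemP bound, *vorJ* is not transcribed.
→ *vorJ* is OFF.
Indole is absent, so CilW is inactive.
Palatinose is present, so MorE is inactive.
Maltulose is present, so RudE is inactive.
Required activator RudE is absent, so *vorT* is not transcribed.
So VorT is not produced.
Required activator CilW is absent, so *ulmR* is not transcribed.
→ *ulmR* is OFF.
Rhamnulose is present, so WexX is active.
With repressor WexX bound, *temF* is not transcribed.
So TemF is not produced.
Shikimate is absent, so LutV is inactive.
Homoserine is present, so FenE is inactive.
No activator is available at the *kulF* promoter, so *kulF* is not transcribed.
So KulF is not produced.
Required activator TemF is absent, so *jalL* is not transcribed.
→ *jalL* is OFF.
1 of the 5 genes is transcribed.

1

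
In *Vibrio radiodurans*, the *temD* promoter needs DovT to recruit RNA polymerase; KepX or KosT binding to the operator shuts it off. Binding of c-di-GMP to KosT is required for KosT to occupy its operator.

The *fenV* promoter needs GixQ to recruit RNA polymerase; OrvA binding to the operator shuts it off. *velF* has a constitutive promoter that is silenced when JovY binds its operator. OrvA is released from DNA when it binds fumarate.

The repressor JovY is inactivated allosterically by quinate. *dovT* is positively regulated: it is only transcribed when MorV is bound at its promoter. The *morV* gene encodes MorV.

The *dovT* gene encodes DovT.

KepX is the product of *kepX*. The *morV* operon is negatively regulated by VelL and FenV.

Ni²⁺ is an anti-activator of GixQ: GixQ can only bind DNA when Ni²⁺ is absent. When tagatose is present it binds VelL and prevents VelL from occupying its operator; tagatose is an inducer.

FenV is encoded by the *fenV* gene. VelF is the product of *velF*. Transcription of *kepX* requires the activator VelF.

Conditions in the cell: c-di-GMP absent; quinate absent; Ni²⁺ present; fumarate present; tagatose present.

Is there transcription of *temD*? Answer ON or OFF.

Quinate is absent, so JovY is active.
With repressor JovY bound, *velF* is not transcribed.
So VelF is not produced.
Required activator VelF is absent, so *kepX* is not transcribed.
So KepX is not produced.
Tagatose is present, so VelL is inactive.
Ni²⁺ is present, so GixQ is inactive.
Fumarate is present, so OrvA is inactive.
Required activator GixQ is absent, so *fenV* is not transcribed.
So FenV is not produced.
With no repressor bound, *morV* is transcribed.
So MorV is produced and active.
No repressor is bound and MorV is active, so *dovT* is transcribed.
So DovT is produced and active.
c-di-GMP is absent, so KosT is inactive.
No repressor is bound and DovT is active, so *temD* is transcribed.

ON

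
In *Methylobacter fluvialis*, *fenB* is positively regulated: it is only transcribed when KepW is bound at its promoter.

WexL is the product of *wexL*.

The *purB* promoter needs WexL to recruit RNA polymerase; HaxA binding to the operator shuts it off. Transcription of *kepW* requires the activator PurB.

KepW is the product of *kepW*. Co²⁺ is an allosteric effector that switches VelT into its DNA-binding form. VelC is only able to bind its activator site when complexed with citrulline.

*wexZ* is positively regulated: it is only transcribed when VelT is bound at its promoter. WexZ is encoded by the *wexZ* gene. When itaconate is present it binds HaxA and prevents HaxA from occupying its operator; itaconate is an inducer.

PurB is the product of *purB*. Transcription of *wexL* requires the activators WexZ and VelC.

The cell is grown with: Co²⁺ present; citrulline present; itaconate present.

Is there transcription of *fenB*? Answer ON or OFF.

Co²⁺ is present, so VelT is active.
No repressor is bound and VelT is active, so *wexZ* is transcribed.
So WexZ is produced and active.
Citrulline is present, so VelC is active.
No repressor is bound and WexZ and VelC are active, so *wexL* is transcribed.
So WexL is produced and active.
Itaconate is present, so HaxA is inactive.
No repressor is bound and WexL is active, so *purB* is transcribed.
So PurB is produced and active.
No repressor is bound and PurB is active, so *kepW* is transcribed.
So KepW is produced and active.
No repressor is bound and KepW is active, so *fenB* is transcribed.

ON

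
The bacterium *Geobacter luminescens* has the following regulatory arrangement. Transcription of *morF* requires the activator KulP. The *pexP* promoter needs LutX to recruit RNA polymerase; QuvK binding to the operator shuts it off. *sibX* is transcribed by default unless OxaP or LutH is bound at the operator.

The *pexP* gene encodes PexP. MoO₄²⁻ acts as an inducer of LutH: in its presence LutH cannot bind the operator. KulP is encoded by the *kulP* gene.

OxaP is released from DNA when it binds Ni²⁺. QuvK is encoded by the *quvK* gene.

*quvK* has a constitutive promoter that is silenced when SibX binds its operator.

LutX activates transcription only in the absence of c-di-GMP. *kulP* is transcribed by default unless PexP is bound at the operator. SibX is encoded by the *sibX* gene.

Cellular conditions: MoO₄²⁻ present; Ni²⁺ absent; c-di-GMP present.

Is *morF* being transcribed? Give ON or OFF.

ON

Ni²⁺ is absent, so OxaP is active.
MoO₄²⁻ is present, so LutH is inactive.
With repressor OxaP bound, *sibX* is not transcribed.
So SibX is not produced.
With no repressor bound, *quvK* is transcribed.
So QuvK is produced and active.
c-di-GMP is present, so LutX is inactive.
With repressor QuvK bound, *pexP* is not transcribed.
So PexP is not produced.
With no repressor bound, *kulP* is transcribed.
So KulP is produced and active.
No repressor is bound and KulP is active, so *morF* is transcribed.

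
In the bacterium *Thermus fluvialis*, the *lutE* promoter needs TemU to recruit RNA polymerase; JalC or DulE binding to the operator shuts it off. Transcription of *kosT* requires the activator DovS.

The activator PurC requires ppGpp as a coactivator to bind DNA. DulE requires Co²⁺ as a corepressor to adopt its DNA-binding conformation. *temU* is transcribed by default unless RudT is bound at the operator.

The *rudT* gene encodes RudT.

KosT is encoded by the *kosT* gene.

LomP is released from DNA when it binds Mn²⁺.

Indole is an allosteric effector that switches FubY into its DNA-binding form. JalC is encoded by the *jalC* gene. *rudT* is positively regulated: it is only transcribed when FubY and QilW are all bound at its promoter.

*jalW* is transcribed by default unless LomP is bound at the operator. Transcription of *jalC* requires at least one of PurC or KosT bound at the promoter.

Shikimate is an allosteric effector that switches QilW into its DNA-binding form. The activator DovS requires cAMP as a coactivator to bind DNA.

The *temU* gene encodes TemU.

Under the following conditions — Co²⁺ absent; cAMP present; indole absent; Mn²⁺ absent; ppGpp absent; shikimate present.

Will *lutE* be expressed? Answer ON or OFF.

OFF

ppGpp is absent, so PurC is inactive.
cAMP is present, so DovS is active.
No repressor is bound and DovS is active, so *kosT* is transcribed.
So KosT is produced and active.
Activator KosT is present, so *jalC* is transcribed.
So JalC is produced and active.
Indole is absent, so FubY is inactive.
Shikimate is present, so QilW is active.
Required activator FubY is absent, so *rudT* is not transcribed.
So RudT is not produced.
With no repressor bound, *temU* is transcribed.
So TemU is produced and active.
Co²⁺ is absent, so DulE is inactive.
With repressor JalC bound, *lutE* is not transcribed.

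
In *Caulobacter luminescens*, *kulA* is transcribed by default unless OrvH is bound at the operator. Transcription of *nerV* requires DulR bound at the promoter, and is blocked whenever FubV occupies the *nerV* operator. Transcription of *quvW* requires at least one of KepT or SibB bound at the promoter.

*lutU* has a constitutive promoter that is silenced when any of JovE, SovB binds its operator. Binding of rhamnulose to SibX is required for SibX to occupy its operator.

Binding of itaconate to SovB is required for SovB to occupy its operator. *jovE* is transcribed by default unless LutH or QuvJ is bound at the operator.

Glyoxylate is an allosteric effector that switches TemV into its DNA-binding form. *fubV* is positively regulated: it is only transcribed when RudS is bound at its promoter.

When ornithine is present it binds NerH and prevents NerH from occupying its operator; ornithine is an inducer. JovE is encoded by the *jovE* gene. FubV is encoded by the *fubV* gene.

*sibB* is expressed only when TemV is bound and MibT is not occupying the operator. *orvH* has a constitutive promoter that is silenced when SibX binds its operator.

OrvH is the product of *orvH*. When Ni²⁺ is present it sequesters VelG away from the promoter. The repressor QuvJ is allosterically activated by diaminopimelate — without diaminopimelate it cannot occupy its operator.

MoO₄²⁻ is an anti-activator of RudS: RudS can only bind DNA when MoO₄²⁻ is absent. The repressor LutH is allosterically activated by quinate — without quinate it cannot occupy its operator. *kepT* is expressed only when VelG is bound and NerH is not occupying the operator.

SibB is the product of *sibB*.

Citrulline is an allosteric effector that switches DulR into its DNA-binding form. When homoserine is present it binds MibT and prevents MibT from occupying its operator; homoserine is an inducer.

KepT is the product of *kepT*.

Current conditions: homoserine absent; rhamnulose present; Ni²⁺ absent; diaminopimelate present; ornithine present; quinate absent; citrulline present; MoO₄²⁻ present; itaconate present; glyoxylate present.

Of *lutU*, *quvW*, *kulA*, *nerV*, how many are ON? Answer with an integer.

3

Quinate is absent, so LutH is inactive.
Diaminopimelate is present, so QuvJ is active.
With repressor QuvJ bound, *jovE* is not transcribed.
So JovE is not produced.
Itaconate is present, so SovB is active.
With repressor SovB bound, *lutU* is not transcribed.
→ *lutU* is OFF.
Ornithine is present, so NerH is inactive.
Ni²⁺ is absent, so VelG is active.
No repressor is bound and VelG is active, so *kepT* is transcribed.
So KepT is produced and active.
Homoserine is absent, so MibT is active.
Glyoxylate is present, so TemV is active.
With repressor MibT bound, *sibB* is not transcribed.
So SibB is not produced.
Activator KepT is present, so *quvW* is transcribed.
→ *quvW* is ON.
Rhamnulose is present, so SibX is active.
With repressor SibX bound, *orvH* is not transcribed.
So OrvH is not produced.
With no repressor bound, *kulA* is transcribed.
→ *kulA* is ON.
Citrulline is present, so DulR is active.
MoO₄²⁻ is present, so RudS is inactive.
Required activator RudS is absent, so *fubV* is not transcribed.
So FubV is not produced.
No repressor is bound and DulR is active, so *nerV* is transcribed.
→ *nerV* is ON.
3 of the 4 genes are transcribed.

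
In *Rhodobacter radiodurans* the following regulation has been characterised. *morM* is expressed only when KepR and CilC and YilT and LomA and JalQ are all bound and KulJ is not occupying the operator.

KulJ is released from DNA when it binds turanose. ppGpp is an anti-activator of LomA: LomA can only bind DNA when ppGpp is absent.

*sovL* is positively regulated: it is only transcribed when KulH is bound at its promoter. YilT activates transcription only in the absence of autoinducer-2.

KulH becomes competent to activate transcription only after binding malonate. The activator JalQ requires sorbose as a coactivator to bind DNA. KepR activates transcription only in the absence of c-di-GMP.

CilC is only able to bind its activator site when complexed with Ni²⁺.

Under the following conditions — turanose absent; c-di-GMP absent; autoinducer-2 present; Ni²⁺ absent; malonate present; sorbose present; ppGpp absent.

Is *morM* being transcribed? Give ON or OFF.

c-di-GMP is absent, so KepR is active.
Turanose is absent, so KulJ is active.
Ni²⁺ is absent, so CilC is inactive.
Autoinducer-2 is present, so YilT is inactive.
ppGpp is absent, so LomA is active.
Sorbose is present, so JalQ is active.
With repressor KulJ bound, *morM* is not transcribed.

OFF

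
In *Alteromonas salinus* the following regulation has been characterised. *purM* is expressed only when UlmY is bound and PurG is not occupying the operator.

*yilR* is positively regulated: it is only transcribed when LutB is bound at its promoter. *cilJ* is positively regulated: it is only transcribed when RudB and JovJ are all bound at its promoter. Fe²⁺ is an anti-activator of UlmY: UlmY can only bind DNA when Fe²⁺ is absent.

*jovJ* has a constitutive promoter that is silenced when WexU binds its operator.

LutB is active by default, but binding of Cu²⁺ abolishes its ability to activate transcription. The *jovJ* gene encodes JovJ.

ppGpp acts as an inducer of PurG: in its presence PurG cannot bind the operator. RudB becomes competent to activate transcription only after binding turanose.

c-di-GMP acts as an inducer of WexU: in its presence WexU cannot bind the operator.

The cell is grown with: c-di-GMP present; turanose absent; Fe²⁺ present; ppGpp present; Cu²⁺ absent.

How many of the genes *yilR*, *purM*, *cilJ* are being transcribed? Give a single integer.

1

Cu²⁺ is absent, so LutB is active.
No repressor is bound and LutB is active, so *yilR* is transcribed.
→ *yilR* is ON.
Fe²⁺ is present, so UlmY is inactive.
ppGpp is present, so PurG is inactive.
Required activator UlmY is absent, so *purM* is not transcribed.
→ *purM* is OFF.
Turanose is absent, so RudB is inactive.
c-di-GMP is present, so WexU is inactive.
With no repressor bound, *jovJ* is transcribed.
So JovJ is produced and active.
Required activator RudB is absent, so *cilJ* is not transcribed.
→ *cilJ* is OFF.
1 of the 3 genes is transcribed.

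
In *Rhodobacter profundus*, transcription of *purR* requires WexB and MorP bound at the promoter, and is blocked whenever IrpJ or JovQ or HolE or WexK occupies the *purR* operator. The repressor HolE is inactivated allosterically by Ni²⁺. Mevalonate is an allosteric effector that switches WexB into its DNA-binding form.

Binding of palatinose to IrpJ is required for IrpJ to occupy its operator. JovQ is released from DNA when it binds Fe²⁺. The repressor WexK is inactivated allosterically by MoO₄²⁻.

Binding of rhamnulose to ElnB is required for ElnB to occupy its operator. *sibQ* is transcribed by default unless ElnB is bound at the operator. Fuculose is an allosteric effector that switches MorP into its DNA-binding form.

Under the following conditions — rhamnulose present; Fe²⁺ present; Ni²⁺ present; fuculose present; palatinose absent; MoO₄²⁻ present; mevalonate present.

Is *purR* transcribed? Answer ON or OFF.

Palatinose is absent, so IrpJ is inactive.
Mevalonate is present, so WexB is active.
Fe²⁺ is present, so JovQ is inactive.
Fuculose is present, so MorP is active.
Ni²⁺ is present, so HolE is inactive.
MoO₄²⁻ is present, so WexK is inactive.
No repressor is bound and WexB and MorP are active, so *purR* is transcribed.

ON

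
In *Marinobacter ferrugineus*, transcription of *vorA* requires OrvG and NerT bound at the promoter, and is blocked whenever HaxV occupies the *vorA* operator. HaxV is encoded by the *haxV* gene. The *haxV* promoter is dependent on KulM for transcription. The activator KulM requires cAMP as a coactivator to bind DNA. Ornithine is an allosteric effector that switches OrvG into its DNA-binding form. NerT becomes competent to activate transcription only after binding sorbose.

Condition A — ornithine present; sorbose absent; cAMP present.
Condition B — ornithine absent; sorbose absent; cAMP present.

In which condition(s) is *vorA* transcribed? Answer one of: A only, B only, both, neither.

Condition A:
Ornithine is present, so OrvG is active.
Sorbose is absent, so NerT is inactive.
cAMP is present, so KulM is active.
No repressor is bound and KulM is active, so *haxV* is transcribed.
So HaxV is produced and active.
With repressor HaxV bound, *vorA* is not transcribed.
→ *vorA* is OFF in A.
Condition B:
Ornithine is absent, so OrvG is inactive.
Sorbose is absent, so NerT is inactive.
cAMP is present, so KulM is active.
No repressor is bound and KulM is active, so *haxV* is transcribed.
So HaxV is produced and active.
With repressor HaxV bound, *vorA* is not transcribed.
→ *vorA* is OFF in B.

neither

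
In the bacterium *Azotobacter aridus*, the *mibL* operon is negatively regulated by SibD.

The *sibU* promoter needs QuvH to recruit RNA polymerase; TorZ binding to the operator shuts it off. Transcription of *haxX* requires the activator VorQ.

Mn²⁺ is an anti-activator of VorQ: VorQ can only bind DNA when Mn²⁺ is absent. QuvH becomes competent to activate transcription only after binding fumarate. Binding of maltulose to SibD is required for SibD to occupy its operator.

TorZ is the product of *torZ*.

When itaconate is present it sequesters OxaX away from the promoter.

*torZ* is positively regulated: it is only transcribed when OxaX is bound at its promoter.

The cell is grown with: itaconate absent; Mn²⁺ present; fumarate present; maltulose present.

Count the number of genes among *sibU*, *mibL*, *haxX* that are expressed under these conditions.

Itaconate is absent, so OxaX is active.
No repressor is bound and OxaX is active, so *torZ* is transcribed.
So TorZ is produced and active.
Fumarate is present, so QuvH is active.
With repressor TorZ bound, *sibU* is not transcribed.
→ *sibU* is OFF.
Maltulose is present, so SibD is active.
With repressor SibD bound, *mibL* is not transcribed.
→ *mibL* is OFF.
Mn²⁺ is present, so VorQ is inactive.
Required activator VorQ is absent, so *haxX* is not transcribed.
→ *haxX* is OFF.
0 of the 3 genes are transcribed.

0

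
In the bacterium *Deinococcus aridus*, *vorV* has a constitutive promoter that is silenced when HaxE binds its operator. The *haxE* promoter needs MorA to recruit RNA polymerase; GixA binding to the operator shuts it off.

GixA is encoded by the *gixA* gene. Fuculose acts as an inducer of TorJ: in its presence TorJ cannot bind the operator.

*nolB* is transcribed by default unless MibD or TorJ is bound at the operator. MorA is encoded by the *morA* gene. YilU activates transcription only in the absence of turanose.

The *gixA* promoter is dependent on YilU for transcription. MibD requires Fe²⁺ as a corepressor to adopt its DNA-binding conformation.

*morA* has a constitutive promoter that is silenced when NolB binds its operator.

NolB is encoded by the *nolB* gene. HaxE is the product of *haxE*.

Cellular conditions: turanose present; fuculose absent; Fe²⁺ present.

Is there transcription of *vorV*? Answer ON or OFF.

Fe²⁺ is present, so MibD is active.
Fuculose is absent, so TorJ is active.
With repressor MibD bound, *nolB* is not transcribed.
So NolB is not produced.
With no repressor bound, *morA* is transcribed.
So MorA is produced and active.
Turanose is present, so YilU is inactive.
Required activator YilU is absent, so *gixA* is not transcribed.
So GixA is not produced.
No repressor is bound and MorA is active, so *haxE* is transcribed.
So HaxE is produced and active.
With repressor HaxE bound, *vorV* is not transcribed.

OFF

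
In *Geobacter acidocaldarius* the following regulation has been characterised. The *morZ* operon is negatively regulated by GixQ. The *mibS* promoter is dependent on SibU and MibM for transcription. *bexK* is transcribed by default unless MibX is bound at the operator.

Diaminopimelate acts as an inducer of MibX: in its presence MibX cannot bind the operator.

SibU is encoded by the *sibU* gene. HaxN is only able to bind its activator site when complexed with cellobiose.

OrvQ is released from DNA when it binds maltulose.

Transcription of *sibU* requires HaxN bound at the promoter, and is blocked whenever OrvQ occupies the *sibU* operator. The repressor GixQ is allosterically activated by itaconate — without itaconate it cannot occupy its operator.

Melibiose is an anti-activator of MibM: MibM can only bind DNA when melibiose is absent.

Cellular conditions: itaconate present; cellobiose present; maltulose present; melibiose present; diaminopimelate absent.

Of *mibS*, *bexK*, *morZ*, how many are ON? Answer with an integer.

Maltulose is present, so OrvQ is inactive.
Cellobiose is present, so HaxN is active.
No repressor is bound and HaxN is active, so *sibU* is transcribed.
So SibU is produced and active.
Melibiose is present, so MibM is inactive.
Required activator MibM is absent, so *mibS* is not transcribed.
→ *mibS* is OFF.
Diaminopimelate is absent, so MibX is active.
With repressor MibX bound, *bexK* is not transcribed.
→ *bexK* is OFF.
Itaconate is present, so GixQ is active.
With repressor GixQ bound, *morZ* is not transcribed.
→ *morZ* is OFF.
0 of the 3 genes are transcribed.

0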